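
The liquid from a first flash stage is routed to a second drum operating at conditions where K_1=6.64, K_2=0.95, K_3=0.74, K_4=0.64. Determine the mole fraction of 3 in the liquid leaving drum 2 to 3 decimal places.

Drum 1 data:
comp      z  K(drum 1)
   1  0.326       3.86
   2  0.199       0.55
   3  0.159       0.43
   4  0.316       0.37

Drum 1:
Newton–Raphson from ψ₁ = 0.5:
  ψ₁ = 0.500: g = -0.1492, g' = -0.887 → ψ₁ = 0.332
  ψ₁ = 0.332: g = 0.0097, g' = -1.037 → ψ₁ = 0.341
Converged at ψ₁ = 0.341.
Drum-1 compositions:
  1: x = 0.165, y = 0.637
  2: x = 0.235, y = 0.129
  3: x = 0.197, y = 0.085
  4: x = 0.403, y = 0.149
Drum-2 feed = drum-1 liquid: z₂ = (0.1650, 0.2351, 0.1974, 0.4025).
Drum 2:
Material balance + equilibrium reduce to Σ zᵢ(Kᵢ−1)/(1+ψ₂(Kᵢ−1)) = 0.
Check two-phase: ΣzᵢKᵢ = 1.723 > 1 and Σzᵢ/Kᵢ = 1.168 > 1, so g(0) = 0.723 > 0 and g(1) = -0.168 < 0.
Newton iteration, ψ₂⁰ = 0.5:
  ψ₂ = 0.500: g = -0.0042, g' = -0.456 → ψ₂ = 0.491
Converged at ψ₂ = 0.491.
  1: x = 0.044, y = 0.291
  2: x = 0.241, y = 0.229
  3: x = 0.226, y = 0.167
  4: x = 0.489, y = 0.313

x_3 (drum 2) = 0.226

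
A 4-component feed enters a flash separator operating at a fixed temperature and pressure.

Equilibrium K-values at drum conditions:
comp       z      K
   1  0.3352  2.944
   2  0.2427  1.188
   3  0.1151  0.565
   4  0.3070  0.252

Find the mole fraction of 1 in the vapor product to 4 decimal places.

Material balance + equilibrium reduce to Σ zᵢ(Kᵢ−1)/(1+V/F(Kᵢ−1)) = 0.
Check two-phase: ΣzᵢKᵢ = 1.4176 > 1 and Σzᵢ/Kᵢ = 1.7401 > 1, so g(0) = 0.4176 > 0 and g(1) = -0.7401 < 0.
Newton iteration, V/F⁰ = 0.63:
  V/F = 0.6300: g = -0.16956, g' = -0.9185 → V/F = 0.4454
  V/F = 0.4454: g = -0.01512, g' = -0.7909 → V/F = 0.4263
Converged at V/F = 0.4263.
Compositions from xᵢ = zᵢ/(1+V/F(Kᵢ−1)), yᵢ = Kᵢxᵢ:
  1: x = 0.1833, y = 0.5397
  2: x = 0.2247, y = 0.2669
  3: x = 0.1413, y = 0.0798
  4: x = 0.4507, y = 0.1136

y_1 = 0.5397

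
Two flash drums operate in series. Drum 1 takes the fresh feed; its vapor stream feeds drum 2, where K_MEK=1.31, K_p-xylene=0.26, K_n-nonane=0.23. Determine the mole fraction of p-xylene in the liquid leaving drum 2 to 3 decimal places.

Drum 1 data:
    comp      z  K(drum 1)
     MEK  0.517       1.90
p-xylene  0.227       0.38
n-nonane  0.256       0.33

Drum 1:
Rachford–Rice: g(ψ₁) = Σ zᵢ(Kᵢ−1)/(1+ψ₁(Kᵢ−1)) = 0.
Check two-phase: ΣzᵢKᵢ = 1.153 > 1 and Σzᵢ/Kᵢ = 1.645 > 1, so g(0) = 0.153 > 0 and g(1) = -0.645 < 0.
Newton–Raphson from ψ₁ = 0.5:
  ψ₁ = 0.500: g = -0.1410, g' = -0.642 → ψ₁ = 0.280
  ψ₁ = 0.280: g = -0.0101, g' = -0.569 → ψ₁ = 0.263
Converged at ψ₁ = 0.263.
Drum-1 compositions:
  MEK: x = 0.418, y = 0.794
  p-xylene: x = 0.271, y = 0.103
  n-nonane: x = 0.311, y = 0.103
Drum-2 feed = drum-1 vapor: z₂ = (0.7944, 0.1030, 0.1025).
Drum 2:
Iterate (Newton) starting at ψ₂ = 0.5:
  ψ₂ = 0.500: g = -0.0362, g' = -0.360 → ψ₂ = 0.399
  ψ₂ = 0.399: g = -0.0032, g' = -0.301 → ψ₂ = 0.389
Converged at ψ₂ = 0.389.
  MEK: x = 0.709, y = 0.929
  p-xylene: x = 0.145, y = 0.038
  n-nonane: x = 0.146, y = 0.034

x_p-xylene (drum 2) = 0.145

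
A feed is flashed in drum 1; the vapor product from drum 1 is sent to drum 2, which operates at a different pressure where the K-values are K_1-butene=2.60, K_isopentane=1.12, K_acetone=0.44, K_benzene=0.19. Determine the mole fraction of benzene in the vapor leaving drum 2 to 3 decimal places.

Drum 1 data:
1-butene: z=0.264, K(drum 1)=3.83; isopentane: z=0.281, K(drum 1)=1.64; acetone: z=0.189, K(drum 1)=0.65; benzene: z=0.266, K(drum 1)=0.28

y_benzene (drum 2) = 0.049

Drum 1:
Rachford–Rice: g(ψ₁) = Σ zᵢ(Kᵢ−1)/(1+ψ₁(Kᵢ−1)) = 0.
Check two-phase: ΣzᵢKᵢ = 1.669 > 1 and Σzᵢ/Kᵢ = 1.481 > 1, so g(0) = 0.669 > 0 and g(1) = -0.481 < 0.
Newton iteration, ψ₁⁰ = 0.63:
  ψ₁ = 0.630: g = -0.0387, g' = -0.831 → ψ₁ = 0.583
Converged at ψ₁ = 0.583.
Drum-1 compositions:
  1-butene: x = 0.100, y = 0.382
  isopentane: x = 0.205, y = 0.336
  acetone: x = 0.237, y = 0.154
  benzene: x = 0.458, y = 0.128
Drum-2 feed = drum-1 vapor: z₂ = (0.3817, 0.3357, 0.1543, 0.1283).
Drum 2:
Material balance + equilibrium reduce to Σ zᵢ(Kᵢ−1)/(1+ψ₂(Kᵢ−1)) = 0.
g(0) = ΣzᵢKᵢ − 1 = 0.461 and g(1) = 1 − Σzᵢ/Kᵢ = -0.473, so a root lies in (0, 1).
Newton–Raphson from ψ₂ = 0.5:
  ψ₂ = 0.500: g = 0.0826, g' = -0.637 → ψ₂ = 0.630
  ψ₂ = 0.630: g = -0.0039, g' = -0.713 → ψ₂ = 0.624
Converged at ψ₂ = 0.624.
  1-butene: x = 0.191, y = 0.497
  isopentane: x = 0.312, y = 0.350
  acetone: x = 0.237, y = 0.104
  benzene: x = 0.259, y = 0.049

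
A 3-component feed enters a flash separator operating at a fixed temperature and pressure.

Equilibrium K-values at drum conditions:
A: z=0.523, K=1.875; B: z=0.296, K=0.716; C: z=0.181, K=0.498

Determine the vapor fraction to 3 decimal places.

ψ = 0.828

Material balance + equilibrium reduce to Σ zᵢ(Kᵢ−1)/(1+ψ(Kᵢ−1)) = 0.
g(0) = ΣzᵢKᵢ − 1 = 0.283 and g(1) = 1 − Σzᵢ/Kᵢ = -0.056, so a root lies in (0, 1).
Iterate (Newton) starting at ψ = 0.5:
  ψ = 0.500: g = 0.0991, g' = -0.308 → ψ = 0.822
  ψ = 0.822: g = 0.0018, g' = -0.308 → ψ = 0.828
Converged at ψ = 0.828.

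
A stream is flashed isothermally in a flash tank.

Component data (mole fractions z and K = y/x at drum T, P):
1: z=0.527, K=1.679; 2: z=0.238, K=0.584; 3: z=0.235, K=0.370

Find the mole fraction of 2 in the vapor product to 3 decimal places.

Let β = V/F and solve Σ zᵢ(Kᵢ−1)/(1+β(Kᵢ−1)) = 0.
g(0) = ΣzᵢKᵢ − 1 = 0.111 and g(1) = 1 − Σzᵢ/Kᵢ = -0.357, so a root lies in (0, 1).
Iterate (Newton) starting at β = 0.5:
  β = 0.500: g = -0.0740, g' = -0.400 → β = 0.315
  β = 0.315: g = -0.0038, g' = -0.365 → β = 0.304
Converged at β = 0.304.
Compositions from xᵢ = zᵢ/(1+β(Kᵢ−1)), yᵢ = Kᵢxᵢ:
  1: x = 0.437, y = 0.733
  2: x = 0.273, y = 0.159
  3: x = 0.291, y = 0.108

y_2 = 0.159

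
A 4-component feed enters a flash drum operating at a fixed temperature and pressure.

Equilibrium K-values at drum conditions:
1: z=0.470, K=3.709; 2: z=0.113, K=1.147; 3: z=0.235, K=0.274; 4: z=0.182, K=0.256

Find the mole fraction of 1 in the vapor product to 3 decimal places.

Let ψ = V/F and solve Σ zᵢ(Kᵢ−1)/(1+ψ(Kᵢ−1)) = 0.
g(0) = ΣzᵢKᵢ − 1 = 0.984 and g(1) = 1 − Σzᵢ/Kᵢ = -0.794, so a root lies in (0, 1).
Newton iteration, ψ⁰ = 0.5:
  ψ = 0.500: g = 0.0728, g' = -1.185 → ψ = 0.561
Converged at ψ = 0.561.
Compositions from xᵢ = zᵢ/(1+ψ(Kᵢ−1)), yᵢ = Kᵢxᵢ:
  1: x = 0.186, y = 0.692
  2: x = 0.104, y = 0.120
  3: x = 0.397, y = 0.109
  4: x = 0.313, y = 0.080

y_1 = 0.692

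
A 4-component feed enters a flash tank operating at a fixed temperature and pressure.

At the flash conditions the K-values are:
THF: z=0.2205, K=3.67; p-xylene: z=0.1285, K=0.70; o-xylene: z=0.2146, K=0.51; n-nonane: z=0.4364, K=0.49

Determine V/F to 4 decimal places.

Rachford–Rice: g(V/F) = Σ zᵢ(Kᵢ−1)/(1+V/F(Kᵢ−1)) = 0.
Check two-phase: ΣzᵢKᵢ = 1.2225 > 1 and Σzᵢ/Kᵢ = 1.5550 > 1, so g(0) = 0.2225 > 0 and g(1) = -0.5550 < 0.
Newton iteration, V/F⁰ = 0.62:
  V/F = 0.6200: g = -0.30217, g' = -0.5894 → V/F = 0.1074
  V/F = 0.1074: g = 0.07128, g' = -1.1463 → V/F = 0.1696
  V/F = 0.1696: g = 0.00634, g' = -0.9550 → V/F = 0.1762
Converged at V/F = 0.1762.

V/F = 0.1762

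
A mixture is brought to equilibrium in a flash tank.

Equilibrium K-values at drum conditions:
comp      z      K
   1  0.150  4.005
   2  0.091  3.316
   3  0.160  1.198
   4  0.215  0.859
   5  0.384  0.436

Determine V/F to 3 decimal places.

V/F = 0.452

Material balance + equilibrium reduce to Σ zᵢ(Kᵢ−1)/(1+V/F(Kᵢ−1)) = 0.
Feasibility: ΣzᵢKᵢ = 1.446, Σzᵢ/Kᵢ = 1.329 — both > 1, two phases present.
Iterate (Newton) starting at V/F = 0.5:
  V/F = 0.500: g = -0.0276, g' = -0.568 → V/F = 0.451
  V/F = 0.451: g = 0.0005, g' = -0.591 → V/F = 0.452
Converged at V/F = 0.452.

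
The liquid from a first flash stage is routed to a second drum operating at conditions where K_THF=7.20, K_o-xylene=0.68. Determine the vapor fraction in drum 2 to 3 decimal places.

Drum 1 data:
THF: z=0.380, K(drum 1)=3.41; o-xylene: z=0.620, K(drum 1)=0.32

V/F (drum 2) = 0.562

Drum 1:
Material balance + equilibrium reduce to Σ zᵢ(Kᵢ−1)/(1+ψ₁(Kᵢ−1)) = 0.
Feasibility: ΣzᵢKᵢ = 1.494, Σzᵢ/Kᵢ = 2.049 — both > 1, two phases present.
Binary case is linear: z₁(K₁−1)(1+ψ₁(K₂−1)) + z₂(K₂−1)(1+ψ₁(K₁−1)) = 0
⇒ ψ₁ = [z₁(K₁−1)+z₂(K₂−1)] / [−(K₁−1)(K₂−1)] = 0.4942/1.6388 = 0.302
Drum-1 compositions:
  THF: x = 0.220, y = 0.750
  o-xylene: x = 0.780, y = 0.250
Drum-2 feed = drum-1 liquid: z₂ = (0.2201, 0.7799).
Drum 2:
Material balance + equilibrium reduce to Σ zᵢ(Kᵢ−1)/(1+ψ₂(Kᵢ−1)) = 0.
Check two-phase: ΣzᵢKᵢ = 2.115 > 1 and Σzᵢ/Kᵢ = 1.178 > 1, so g(0) = 1.115 > 0 and g(1) = -0.178 < 0.
Iterate (Newton) starting at ψ₂ = 0.33:
  ψ₂ = 0.330: g = 0.1689, g' = -1.012 → ψ₂ = 0.497
  ψ₂ = 0.497: g = 0.0375, g' = -0.621 → ψ₂ = 0.557
  ψ₂ = 0.557: g = 0.0024, g' = -0.544 → ψ₂ = 0.562
Converged at ψ₂ = 0.562.
  THF: x = 0.049, y = 0.353
  o-xylene: x = 0.951, y = 0.647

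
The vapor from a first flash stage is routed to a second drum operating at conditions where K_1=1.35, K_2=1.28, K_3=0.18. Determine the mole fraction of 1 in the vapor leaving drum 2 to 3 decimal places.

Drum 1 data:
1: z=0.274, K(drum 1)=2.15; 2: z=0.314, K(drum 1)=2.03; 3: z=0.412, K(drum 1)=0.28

Drum 1:
Iterate (Newton) starting at ψ₁ = 0.39:
  ψ₁ = 0.390: g = 0.0358, g' = -0.755 → ψ₁ = 0.437
Converged at ψ₁ = 0.437.
Drum-1 compositions:
  1: x = 0.182, y = 0.392
  2: x = 0.217, y = 0.440
  3: x = 0.601, y = 0.168
Drum-2 feed = drum-1 vapor: z₂ = (0.3921, 0.4396, 0.1683).
Drum 2:
Material balance + equilibrium reduce to Σ zᵢ(Kᵢ−1)/(1+ψ₂(Kᵢ−1)) = 0.
Check two-phase: ΣzᵢKᵢ = 1.122 > 1 and Σzᵢ/Kᵢ = 1.569 > 1, so g(0) = 0.122 > 0 and g(1) = -0.569 < 0.
Newton–Raphson from ψ₂ = 0.36:
  ψ₂ = 0.360: g = 0.0379, g' = -0.294 → ψ₂ = 0.489
  ψ₂ = 0.489: g = -0.0049, g' = -0.377 → ψ₂ = 0.476
Converged at ψ₂ = 0.476.
  1: x = 0.336, y = 0.454
  2: x = 0.388, y = 0.497
  3: x = 0.276, y = 0.050

y_1 (drum 2) = 0.454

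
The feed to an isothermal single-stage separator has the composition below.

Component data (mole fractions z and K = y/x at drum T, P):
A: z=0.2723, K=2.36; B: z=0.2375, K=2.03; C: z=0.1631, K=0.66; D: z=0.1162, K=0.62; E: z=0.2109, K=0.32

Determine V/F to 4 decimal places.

Material balance + equilibrium reduce to Σ zᵢ(Kᵢ−1)/(1+V/F(Kᵢ−1)) = 0.
Check two-phase: ΣzᵢKᵢ = 1.3719 > 1 and Σzᵢ/Kᵢ = 1.3260 > 1, so g(0) = 0.3719 > 0 and g(1) = -0.3260 < 0.
Iterate (Newton) starting at V/F = 0.5:
  V/F = 0.5000: g = 0.04329, g' = -0.5650 → V/F = 0.5766
  V/F = 0.5766: g = -0.00040, g' = -0.5780 → V/F = 0.5759
Converged at V/F = 0.5759.

V/F = 0.5759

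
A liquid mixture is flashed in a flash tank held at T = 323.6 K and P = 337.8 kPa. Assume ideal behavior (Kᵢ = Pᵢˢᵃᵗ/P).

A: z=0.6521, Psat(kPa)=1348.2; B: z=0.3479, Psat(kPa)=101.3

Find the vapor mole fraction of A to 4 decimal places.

Raoult's law: Kᵢ = Pᵢˢᵃᵗ/P = Pᵢˢᵃᵗ/337.8.
  K_A = 1348.2/337.8 = 3.991119, K_B = 101.3/337.8 = 0.299882
Let β = V/F and solve Σ zᵢ(Kᵢ−1)/(1+β(Kᵢ−1)) = 0.
Check two-phase: ΣzᵢKᵢ = 2.7069 > 1 and Σzᵢ/Kᵢ = 1.3235 > 1, so g(0) = 1.7069 > 0 and g(1) = -0.3235 < 0.
Newton iteration, β⁰ = 0.5:
  β = 0.5000: g = 0.40683, g' = -1.3405 → β = 0.8035
  β = 0.8035: g = 0.01633, g' = -1.3948 → β = 0.8152
  β = 0.8152: g = -0.00014, g' = -1.4189 → β = 0.8151
Converged at β = 0.8151.
Compositions from xᵢ = zᵢ/(1+β(Kᵢ−1)), yᵢ = Kᵢxᵢ:
  A: x = 0.1897, y = 0.7570
  B: x = 0.8103, y = 0.2430

y_A = 0.7570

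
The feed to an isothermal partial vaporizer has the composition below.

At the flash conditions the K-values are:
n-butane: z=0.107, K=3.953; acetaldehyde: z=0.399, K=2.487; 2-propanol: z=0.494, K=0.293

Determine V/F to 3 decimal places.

V/F = 0.429

Material balance + equilibrium reduce to Σ zᵢ(Kᵢ−1)/(1+V/F(Kᵢ−1)) = 0.
Feasibility: ΣzᵢKᵢ = 1.560, Σzᵢ/Kᵢ = 1.874 — both > 1, two phases present.
Iterate (Newton) starting at V/F = 0.39:
  V/F = 0.390: g = 0.0402, g' = -1.026 → V/F = 0.429
Converged at V/F = 0.429.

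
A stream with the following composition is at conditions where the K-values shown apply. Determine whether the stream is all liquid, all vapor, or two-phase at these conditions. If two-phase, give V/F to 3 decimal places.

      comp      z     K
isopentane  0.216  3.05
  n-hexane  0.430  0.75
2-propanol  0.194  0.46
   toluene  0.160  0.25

ΣzᵢKᵢ = 1.111; Σzᵢ/Kᵢ = 1.706.
Both exceed 1, so a two-phase solution exists.
Material balance + equilibrium reduce to Σ zᵢ(Kᵢ−1)/(1+ψ(Kᵢ−1)) = 0.
Newton–Raphson from ψ = 0.69:
  ψ = 0.690: g = -0.3622, g' = -0.725 → ψ = 0.191
  ψ = 0.191: g = -0.0513, g' = -0.692 → ψ = 0.116
  ψ = 0.116: g = 0.0034, g' = -0.793 → ψ = 0.121
Converged at ψ = 0.121.

two-phase, V/F = 0.121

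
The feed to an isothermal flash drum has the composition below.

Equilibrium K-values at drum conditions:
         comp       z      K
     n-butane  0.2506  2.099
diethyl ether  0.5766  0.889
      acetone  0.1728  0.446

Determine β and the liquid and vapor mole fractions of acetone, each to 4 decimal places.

β = 0.4056, x_acetone = 0.2229, y_acetone = 0.0994

Iterate (Newton) starting at β = 0.68:
  β = 0.6800: g = -0.06520, g' = -0.2440 → β = 0.4127
  β = 0.4127: g = -0.00172, g' = -0.2402 → β = 0.4056
Converged at β = 0.4056.
Compositions from xᵢ = zᵢ/(1+β(Kᵢ−1)), yᵢ = Kᵢxᵢ:
  n-butane: x = 0.1733, y = 0.3638
  diethyl ether: x = 0.6038, y = 0.5368
  acetone: x = 0.2229, y = 0.0994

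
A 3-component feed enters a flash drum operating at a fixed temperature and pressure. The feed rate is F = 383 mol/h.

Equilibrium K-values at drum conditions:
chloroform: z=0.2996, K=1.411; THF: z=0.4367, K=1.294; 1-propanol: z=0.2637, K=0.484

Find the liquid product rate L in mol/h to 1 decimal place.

Material balance + equilibrium reduce to Σ zᵢ(Kᵢ−1)/(1+β(Kᵢ−1)) = 0.
g(0) = ΣzᵢKᵢ − 1 = 0.1155 and g(1) = 1 − Σzᵢ/Kᵢ = -0.0946, so a root lies in (0, 1).
Newton–Raphson from β = 0.38:
  β = 0.3800: g = 0.05273, g' = -0.1770 → β = 0.6779
  β = 0.6779: g = -0.00590, g' = -0.2233 → β = 0.6514
  β = 0.6514: g = -0.00008, g' = -0.2174 → β = 0.6510
Converged at β = 0.6510.
Then V = β·F = 0.6510·383 = 249.4 mol/h and L = F − V = 133.6 mol/h.

L = 133.6 mol/h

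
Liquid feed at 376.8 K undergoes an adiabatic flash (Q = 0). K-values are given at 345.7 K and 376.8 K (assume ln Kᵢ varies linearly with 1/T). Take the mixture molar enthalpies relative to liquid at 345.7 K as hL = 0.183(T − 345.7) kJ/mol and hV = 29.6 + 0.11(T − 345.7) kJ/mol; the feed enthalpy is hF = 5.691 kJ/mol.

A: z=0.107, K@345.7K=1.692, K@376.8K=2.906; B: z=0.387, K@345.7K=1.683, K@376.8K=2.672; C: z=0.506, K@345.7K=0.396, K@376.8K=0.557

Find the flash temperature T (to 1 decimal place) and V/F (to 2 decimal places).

Adiabatic flash: solve Rachford–Rice at each trial T, then check hF = ψ·hV(T) + (1−ψ)·hL(T).
  T = 345.7 K: K = (1.692, 1.683, 0.396), RR gives ψ = 0.079, H_out = 2.343 kJ/mol
  T = 376.8 K: K = (2.906, 2.672, 0.557), RR gives ψ = 0.821, H_out = 28.126 kJ/mol
  T = 361.2 K: K = (2.241, 2.140, 0.473), RR gives ψ = 0.502, H_out = 17.114 kJ/mol
  T = 353.4 K: K = (1.952, 1.901, 0.433), RR gives ψ = 0.317, H_out = 10.615 kJ/mol
  T = 349.5 K: K = (1.817, 1.789, 0.414), RR gives ψ = 0.207, H_out = 6.754 kJ/mol
  T = 347.6 K: K = (1.754, 1.735, 0.405), RR gives ψ = 0.146, H_out = 4.646 kJ/mol
Linear interpolation between T = 347.6 (H_out = 4.646) and T = 349.5 (H_out = 6.754) on hF = 5.691 gives T ≈ 348.5 K, at which ψ = 0.18.

T = 348.5 K, V/F = 0.18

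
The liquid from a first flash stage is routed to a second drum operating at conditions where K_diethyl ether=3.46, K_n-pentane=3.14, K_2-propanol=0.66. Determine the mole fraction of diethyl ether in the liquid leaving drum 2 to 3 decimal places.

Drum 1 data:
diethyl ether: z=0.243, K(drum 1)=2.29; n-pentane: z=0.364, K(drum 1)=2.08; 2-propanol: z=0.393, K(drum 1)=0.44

Drum 1:
Material balance + equilibrium reduce to Σ zᵢ(Kᵢ−1)/(1+ψ₁(Kᵢ−1)) = 0.
Feasibility: ΣzᵢKᵢ = 1.487, Σzᵢ/Kᵢ = 1.174 — both > 1, two phases present.
Iterate (Newton) starting at ψ₁ = 0.66:
  ψ₁ = 0.660: g = 0.0497, g' = -0.573 → ψ₁ = 0.747
  ψ₁ = 0.747: g = -0.0010, g' = -0.599 → ψ₁ = 0.745
Converged at ψ₁ = 0.745.
Drum-1 compositions:
  diethyl ether: x = 0.124, y = 0.284
  n-pentane: x = 0.202, y = 0.420
  2-propanol: x = 0.674, y = 0.297
Drum-2 feed = drum-1 liquid: z₂ = (0.1239, 0.2017, 0.6744).
Drum 2:
Let ψ₂ = V/F and solve Σ zᵢ(Kᵢ−1)/(1+ψ₂(Kᵢ−1)) = 0.
g(0) = ΣzᵢKᵢ − 1 = 0.507 and g(1) = 1 − Σzᵢ/Kᵢ = -0.122, so a root lies in (0, 1).
Newton–Raphson from ψ₂ = 0.63:
  ψ₂ = 0.630: g = 0.0116, g' = -0.409 → ψ₂ = 0.658
  ψ₂ = 0.658: g = 0.0002, g' = -0.398 → ψ₂ = 0.659
Converged at ψ₂ = 0.659.
  diethyl ether: x = 0.047, y = 0.164
  n-pentane: x = 0.084, y = 0.263
  2-propanol: x = 0.869, y = 0.574

x_diethyl ether (drum 2) = 0.047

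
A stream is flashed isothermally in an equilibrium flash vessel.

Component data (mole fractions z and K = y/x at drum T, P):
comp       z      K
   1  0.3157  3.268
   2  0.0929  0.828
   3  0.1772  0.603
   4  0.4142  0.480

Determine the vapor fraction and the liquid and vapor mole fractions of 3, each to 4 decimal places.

Rachford–Rice: g(ψ) = Σ zᵢ(Kᵢ−1)/(1+ψ(Kᵢ−1)) = 0.
Check two-phase: ΣzᵢKᵢ = 1.4143 > 1 and Σzᵢ/Kᵢ = 1.3656 > 1, so g(0) = 0.4143 > 0 and g(1) = -0.3656 < 0.
Iterate (Newton) starting at ψ = 0.5:
  ψ = 0.5000: g = -0.06079, g' = -0.6079 → ψ = 0.4000
  ψ = 0.4000: g = 0.00269, g' = -0.6676 → ψ = 0.4040
Converged at ψ = 0.4040.
Compositions from xᵢ = zᵢ/(1+ψ(Kᵢ−1)), yᵢ = Kᵢxᵢ:
  1: x = 0.1647, y = 0.5384
  2: x = 0.0998, y = 0.0827
  3: x = 0.2111, y = 0.1273
  4: x = 0.5244, y = 0.2517

ψ = 0.4040, x_3 = 0.2111, y_3 = 0.1273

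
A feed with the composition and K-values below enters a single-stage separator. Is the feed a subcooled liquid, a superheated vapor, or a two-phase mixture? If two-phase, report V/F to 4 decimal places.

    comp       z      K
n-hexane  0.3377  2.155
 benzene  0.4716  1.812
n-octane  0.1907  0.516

superheated vapor

ΣzᵢKᵢ = 1.6807; Σzᵢ/Kᵢ = 0.7865.
Since Σzᵢ/Kᵢ < 1 the mixture is above its dew point — single vapor phase.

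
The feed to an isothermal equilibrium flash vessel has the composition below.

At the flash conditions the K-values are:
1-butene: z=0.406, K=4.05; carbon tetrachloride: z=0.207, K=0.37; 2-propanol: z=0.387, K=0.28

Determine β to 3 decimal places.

Material balance + equilibrium reduce to Σ zᵢ(Kᵢ−1)/(1+β(Kᵢ−1)) = 0.
Check two-phase: ΣzᵢKᵢ = 1.829 > 1 and Σzᵢ/Kᵢ = 2.042 > 1, so g(0) = 0.829 > 0 and g(1) = -1.042 < 0.
Newton iteration, β⁰ = 0.44:
  β = 0.440: g = -0.0595, g' = -1.276 → β = 0.393
  β = 0.393: g = 0.0009, g' = -1.316 → β = 0.394
Converged at β = 0.394.

β = 0.394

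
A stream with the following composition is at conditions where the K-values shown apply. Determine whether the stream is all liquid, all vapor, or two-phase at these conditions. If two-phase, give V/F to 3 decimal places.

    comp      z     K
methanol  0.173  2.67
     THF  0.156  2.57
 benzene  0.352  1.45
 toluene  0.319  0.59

ΣzᵢKᵢ = 1.561; Σzᵢ/Kᵢ = 0.909.
Since Σzᵢ/Kᵢ < 1 the mixture is above its dew point — single vapor phase.

all vapor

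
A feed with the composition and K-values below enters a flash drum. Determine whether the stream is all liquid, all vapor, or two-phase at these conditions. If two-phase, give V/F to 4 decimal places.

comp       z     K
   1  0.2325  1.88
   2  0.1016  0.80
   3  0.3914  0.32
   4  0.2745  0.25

ΣzᵢKᵢ = 0.7123; Σzᵢ/Kᵢ = 2.5718.
Since ΣzᵢKᵢ < 1 the mixture is below its bubble point — single liquid phase.

all liquid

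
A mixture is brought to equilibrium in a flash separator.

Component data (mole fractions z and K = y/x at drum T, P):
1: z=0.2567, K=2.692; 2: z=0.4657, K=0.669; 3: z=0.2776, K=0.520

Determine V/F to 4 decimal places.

V/F = 0.2224

Rachford–Rice: g(V/F) = Σ zᵢ(Kᵢ−1)/(1+V/F(Kᵢ−1)) = 0.
Feasibility: ΣzᵢKᵢ = 1.1469, Σzᵢ/Kᵢ = 1.3253 — both > 1, two phases present.
Newton–Raphson from V/F = 0.42:
  V/F = 0.4200: g = -0.09203, g' = -0.4203 → V/F = 0.2010
  V/F = 0.2010: g = 0.01147, g' = -0.5461 → V/F = 0.2221
  V/F = 0.2221: g = 0.00019, g' = -0.5279 → V/F = 0.2224
Converged at V/F = 0.2224.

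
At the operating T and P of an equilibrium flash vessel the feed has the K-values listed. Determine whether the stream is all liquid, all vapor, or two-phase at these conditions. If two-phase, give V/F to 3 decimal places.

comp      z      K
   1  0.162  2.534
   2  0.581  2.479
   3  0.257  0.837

ΣzᵢKᵢ = 2.066; Σzᵢ/Kᵢ = 0.605.
Since Σzᵢ/Kᵢ < 1 the mixture is above its dew point — single vapor phase.

all vapor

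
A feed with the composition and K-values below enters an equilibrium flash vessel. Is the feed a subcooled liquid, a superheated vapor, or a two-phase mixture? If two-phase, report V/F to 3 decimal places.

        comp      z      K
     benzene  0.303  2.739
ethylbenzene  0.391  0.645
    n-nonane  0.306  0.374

two-phase, V/F = 0.232

ΣzᵢKᵢ = 1.197; Σzᵢ/Kᵢ = 1.535.
Both exceed 1, so a two-phase solution exists.
Newton iteration, ψ⁰ = 0.5:
  ψ = 0.500: g = -0.1657, g' = -0.589 → ψ = 0.219
  ψ = 0.219: g = 0.0093, g' = -0.700 → ψ = 0.232
Converged at ψ = 0.232.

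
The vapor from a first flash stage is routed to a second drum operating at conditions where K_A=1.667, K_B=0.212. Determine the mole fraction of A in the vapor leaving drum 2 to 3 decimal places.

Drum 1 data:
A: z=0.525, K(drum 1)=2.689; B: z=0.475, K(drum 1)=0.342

y_A (drum 2) = 0.903

Drum 1:
Rachford–Rice: g(ψ₁) = Σ zᵢ(Kᵢ−1)/(1+ψ₁(Kᵢ−1)) = 0.
Feasibility: ΣzᵢKᵢ = 1.574, Σzᵢ/Kᵢ = 1.584 — both > 1, two phases present.
Binary case is linear: z₁(K₁−1)(1+ψ₁(K₂−1)) + z₂(K₂−1)(1+ψ₁(K₁−1)) = 0
⇒ ψ₁ = [z₁(K₁−1)+z₂(K₂−1)] / [−(K₁−1)(K₂−1)] = 0.5742/1.1114 = 0.517
Drum-1 compositions:
  A: x = 0.280, y = 0.754
  B: x = 0.720, y = 0.246
Drum-2 feed = drum-1 vapor: z₂ = (0.7539, 0.2461).
Drum 2:
Material balance + equilibrium reduce to Σ zᵢ(Kᵢ−1)/(1+ψ₂(Kᵢ−1)) = 0.
g(0) = ΣzᵢKᵢ − 1 = 0.309 and g(1) = 1 − Σzᵢ/Kᵢ = -0.613, so a root lies in (0, 1).
Binary case is linear: z₁(K₁−1)(1+ψ₂(K₂−1)) + z₂(K₂−1)(1+ψ₂(K₁−1)) = 0
⇒ ψ₂ = [z₁(K₁−1)+z₂(K₂−1)] / [−(K₁−1)(K₂−1)] = 0.3089/0.5256 = 0.588
  A: x = 0.542, y = 0.903
  B: x = 0.458, y = 0.097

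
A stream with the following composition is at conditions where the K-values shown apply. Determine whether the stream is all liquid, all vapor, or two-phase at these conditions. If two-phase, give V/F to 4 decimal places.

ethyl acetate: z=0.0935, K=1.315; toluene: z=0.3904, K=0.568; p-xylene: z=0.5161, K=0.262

all liquid

ΣzᵢKᵢ = 0.4799; Σzᵢ/Kᵢ = 2.7283.
Since ΣzᵢKᵢ < 1 the mixture is below its bubble point — single liquid phase.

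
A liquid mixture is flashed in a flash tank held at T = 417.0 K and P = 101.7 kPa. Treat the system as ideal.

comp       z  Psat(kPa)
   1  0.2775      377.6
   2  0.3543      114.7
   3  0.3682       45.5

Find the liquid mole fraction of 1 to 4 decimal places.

Raoult's law: Kᵢ = Pᵢˢᵃᵗ/P = Pᵢˢᵃᵗ/101.7.
  K_1 = 377.6/101.7 = 3.712881, K_2 = 114.7/101.7 = 1.127827, K_3 = 45.5/101.7 = 0.447394
Let ψ = V/F and solve Σ zᵢ(Kᵢ−1)/(1+ψ(Kᵢ−1)) = 0.
Check two-phase: ΣzᵢKᵢ = 1.5946 > 1 and Σzᵢ/Kᵢ = 1.2119 > 1, so g(0) = 0.5946 > 0 and g(1) = -0.2119 < 0.
Iterate (Newton) starting at ψ = 0.37:
  ψ = 0.3700: g = 0.16318, g' = -0.6916 → ψ = 0.6060
  ψ = 0.6060: g = 0.02088, g' = -0.5513 → ψ = 0.6438
  ψ = 0.6438: g = 0.00010, g' = -0.5466 → ψ = 0.6440
Converged at ψ = 0.6440.
Compositions from xᵢ = zᵢ/(1+ψ(Kᵢ−1)), yᵢ = Kᵢxᵢ:
  1: x = 0.1010, y = 0.3751
  2: x = 0.3274, y = 0.3692
  3: x = 0.5716, y = 0.2557

x_1 = 0.1010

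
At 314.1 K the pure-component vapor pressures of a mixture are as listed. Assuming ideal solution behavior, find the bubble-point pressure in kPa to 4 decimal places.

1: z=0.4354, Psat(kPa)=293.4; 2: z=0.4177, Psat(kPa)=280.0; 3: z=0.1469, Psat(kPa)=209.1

Pbub = 275.4192 kPa

At the bubble point ψ → 0, so ΣzᵢKᵢ = 1 with Kᵢ = Pᵢˢᵃᵗ/P ⇒ P = ΣzᵢPᵢˢᵃᵗ.
P = 0.4354·293.4 + 0.4177·280.0 + 0.1469·209.1 = 275.4192 kPa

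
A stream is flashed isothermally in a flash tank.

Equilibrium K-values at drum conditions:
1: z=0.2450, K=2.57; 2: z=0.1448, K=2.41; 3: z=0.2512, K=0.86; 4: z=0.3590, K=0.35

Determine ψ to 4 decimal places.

Material balance + equilibrium reduce to Σ zᵢ(Kᵢ−1)/(1+ψ(Kᵢ−1)) = 0.
g(0) = ΣzᵢKᵢ − 1 = 0.3203 and g(1) = 1 − Σzᵢ/Kᵢ = -0.4732, so a root lies in (0, 1).
Iterate (Newton) starting at ψ = 0.49:
  ψ = 0.4900: g = -0.04202, g' = -0.6259 → ψ = 0.4229
  ψ = 0.4229: g = -0.00010, g' = -0.6251 → ψ = 0.4227
Converged at ψ = 0.4227.

ψ = 0.4227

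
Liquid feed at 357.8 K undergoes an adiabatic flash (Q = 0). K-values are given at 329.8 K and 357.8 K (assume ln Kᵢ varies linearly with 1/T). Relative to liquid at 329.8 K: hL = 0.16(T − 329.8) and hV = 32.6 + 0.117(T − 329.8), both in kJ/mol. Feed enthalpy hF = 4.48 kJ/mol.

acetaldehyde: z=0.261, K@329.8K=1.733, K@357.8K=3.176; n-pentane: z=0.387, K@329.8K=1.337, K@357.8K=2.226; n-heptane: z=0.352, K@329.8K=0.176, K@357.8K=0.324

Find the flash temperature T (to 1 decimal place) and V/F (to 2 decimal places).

T = 331.1 K, V/F = 0.13

Adiabatic flash: solve Rachford–Rice at each trial T, then check hF = ψ·hV(T) + (1−ψ)·hL(T).
  T = 329.8 K: K = (1.733, 1.337, 0.176), RR gives ψ = 0.074, H_out = 2.400 kJ/mol
  T = 357.8 K: K = (3.176, 2.226, 0.324), RR gives ψ = 0.730, H_out = 27.399 kJ/mol
  T = 343.8 K: K = (2.375, 1.743, 0.242), RR gives ψ = 0.491, H_out = 17.943 kJ/mol
  T = 336.8 K: K = (2.035, 1.531, 0.207), RR gives ψ = 0.327, H_out = 11.685 kJ/mol
  T = 333.3 K: K = (1.880, 1.432, 0.191), RR gives ψ = 0.217, H_out = 7.611 kJ/mol
  T = 331.6 K: K = (1.807, 1.385, 0.184), RR gives ψ = 0.153, H_out = 5.258 kJ/mol
Linear interpolation between T = 329.8 (H_out = 2.400) and T = 331.6 (H_out = 5.258) on hF = 4.48 gives T ≈ 331.1 K, at which ψ = 0.13.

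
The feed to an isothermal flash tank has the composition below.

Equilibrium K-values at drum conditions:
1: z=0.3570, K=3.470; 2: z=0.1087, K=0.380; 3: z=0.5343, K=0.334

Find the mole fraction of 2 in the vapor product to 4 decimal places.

y_2 = 0.0501

Rachford–Rice: g(β) = Σ zᵢ(Kᵢ−1)/(1+β(Kᵢ−1)) = 0.
g(0) = ΣzᵢKᵢ − 1 = 0.4586 and g(1) = 1 − Σzᵢ/Kᵢ = -0.9886, so a root lies in (0, 1).
Iterate (Newton) starting at β = 0.48:
  β = 0.4800: g = -0.21555, g' = -1.0527 → β = 0.2752
  β = 0.2752: g = 0.00795, g' = -1.1879 → β = 0.2819
  β = 0.2819: g = 0.00004, g' = -1.1775 → β = 0.2820
Converged at β = 0.2820.
Compositions from xᵢ = zᵢ/(1+β(Kᵢ−1)), yᵢ = Kᵢxᵢ:
  1: x = 0.2104, y = 0.7302
  2: x = 0.1317, y = 0.0501
  3: x = 0.6578, y = 0.2197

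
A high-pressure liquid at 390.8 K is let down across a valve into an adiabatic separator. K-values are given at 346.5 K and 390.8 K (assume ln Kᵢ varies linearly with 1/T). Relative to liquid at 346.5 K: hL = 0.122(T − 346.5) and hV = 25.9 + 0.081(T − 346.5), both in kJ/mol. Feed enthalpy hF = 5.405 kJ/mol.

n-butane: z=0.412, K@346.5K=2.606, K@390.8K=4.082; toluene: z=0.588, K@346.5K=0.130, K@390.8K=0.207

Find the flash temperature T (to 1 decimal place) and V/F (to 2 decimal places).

Adiabatic flash: solve Rachford–Rice at each trial T, then check hF = ψ·hV(T) + (1−ψ)·hL(T).
  T = 346.5 K: K = (2.606, 0.130), RR gives ψ = 0.107, H_out = 2.783 kJ/mol
  T = 390.8 K: K = (4.082, 0.207), RR gives ψ = 0.329, H_out = 13.322 kJ/mol
  T = 368.6 K: K = (3.304, 0.166), RR gives ψ = 0.239, H_out = 8.669 kJ/mol
  T = 357.6 K: K = (2.947, 0.148), RR gives ψ = 0.181, H_out = 5.968 kJ/mol
  T = 352.1 K: K = (2.775, 0.139), RR gives ψ = 0.147, H_out = 4.461 kJ/mol
  T = 354.9 K: K = (2.862, 0.143), RR gives ψ = 0.165, H_out = 5.244 kJ/mol
  T = 356.2 K: K = (2.903, 0.145), RR gives ψ = 0.173, H_out = 5.596 kJ/mol
Linear interpolation between T = 354.9 (H_out = 5.244) and T = 356.2 (H_out = 5.596) on hF = 5.405 gives T ≈ 355.5 K, at which ψ = 0.17.

T = 355.5 K, V/F = 0.17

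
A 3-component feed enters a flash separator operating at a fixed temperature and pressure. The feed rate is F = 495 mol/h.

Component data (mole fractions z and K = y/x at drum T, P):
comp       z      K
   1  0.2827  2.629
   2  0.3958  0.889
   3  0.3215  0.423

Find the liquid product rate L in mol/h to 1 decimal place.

Rachford–Rice: g(ψ) = Σ zᵢ(Kᵢ−1)/(1+ψ(Kᵢ−1)) = 0.
Check two-phase: ΣzᵢKᵢ = 1.2311 > 1 and Σzᵢ/Kᵢ = 1.3128 > 1, so g(0) = 0.2311 > 0 and g(1) = -0.3128 < 0.
Iterate (Newton) starting at ψ = 0.5:
  ψ = 0.5000: g = -0.05344, g' = -0.4448 → ψ = 0.3798
  ψ = 0.3798: g = 0.00105, g' = -0.4672 → ψ = 0.3821
Converged at ψ = 0.3821.
Then V = ψ·F = 0.3821·495 = 189.1 mol/h and L = F − V = 305.9 mol/h.

L = 305.9 mol/h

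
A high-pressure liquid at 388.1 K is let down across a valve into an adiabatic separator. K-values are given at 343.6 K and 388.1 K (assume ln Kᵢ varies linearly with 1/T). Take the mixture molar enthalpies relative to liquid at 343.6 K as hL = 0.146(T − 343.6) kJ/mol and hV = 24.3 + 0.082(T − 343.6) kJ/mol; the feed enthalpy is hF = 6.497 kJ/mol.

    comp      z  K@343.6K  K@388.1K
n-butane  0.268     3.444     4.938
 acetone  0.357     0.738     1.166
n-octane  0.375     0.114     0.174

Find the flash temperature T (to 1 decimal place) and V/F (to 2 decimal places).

T = 353.6 K, V/F = 0.21

Adiabatic flash: solve Rachford–Rice at each trial T, then check hF = ψ·hV(T) + (1−ψ)·hL(T).
  T = 343.6 K: K = (3.444, 0.738, 0.114), RR gives ψ = 0.149, H_out = 3.621 kJ/mol
  T = 388.1 K: K = (4.938, 1.166, 0.174), RR gives ψ = 0.402, H_out = 15.128 kJ/mol
  T = 365.9 K: K = (4.171, 0.941, 0.143), RR gives ψ = 0.285, H_out = 9.767 kJ/mol
  T = 354.8 K: K = (3.803, 0.837, 0.128), RR gives ψ = 0.220, H_out = 6.819 kJ/mol
  T = 349.2 K: K = (3.622, 0.787, 0.121), RR gives ψ = 0.185, H_out = 5.252 kJ/mol
  T = 352.0 K: K = (3.712, 0.812, 0.124), RR gives ψ = 0.203, H_out = 6.043 kJ/mol
  T = 353.4 K: K = (3.758, 0.824, 0.126), RR gives ψ = 0.211, H_out = 6.433 kJ/mol
Linear interpolation between T = 353.4 (H_out = 6.433) and T = 354.8 (H_out = 6.819) on hF = 6.497 gives T ≈ 353.6 K, at which ψ = 0.21.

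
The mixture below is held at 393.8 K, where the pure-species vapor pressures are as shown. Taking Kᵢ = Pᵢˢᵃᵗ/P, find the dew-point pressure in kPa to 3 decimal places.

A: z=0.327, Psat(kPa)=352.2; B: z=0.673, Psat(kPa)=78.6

Pdew = 105.365 kPa

At the dew point ψ → 1, so Σzᵢ/Kᵢ = 1 with Kᵢ = Pᵢˢᵃᵗ/P ⇒ 1/P = Σzᵢ/Pᵢˢᵃᵗ.
1/P = 0.327/352.2 + 0.673/78.6 = 0.009491 ⇒ P = 105.365 kPa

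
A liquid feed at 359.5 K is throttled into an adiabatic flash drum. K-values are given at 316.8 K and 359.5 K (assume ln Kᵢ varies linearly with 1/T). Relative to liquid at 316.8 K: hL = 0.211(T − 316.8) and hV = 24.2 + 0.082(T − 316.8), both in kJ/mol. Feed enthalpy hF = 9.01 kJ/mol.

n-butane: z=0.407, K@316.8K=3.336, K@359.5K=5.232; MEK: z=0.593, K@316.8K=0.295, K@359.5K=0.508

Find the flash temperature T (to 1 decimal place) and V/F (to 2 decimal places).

Adiabatic flash: solve Rachford–Rice at each trial T, then check hF = ψ·hV(T) + (1−ψ)·hL(T).
  T = 316.8 K: K = (3.336, 0.295), RR gives ψ = 0.323, H_out = 7.828 kJ/mol
  T = 359.5 K: K = (5.232, 0.508), RR gives ψ = 0.687, H_out = 21.853 kJ/mol
  T = 338.1 K: K = (4.235, 0.394), RR gives ψ = 0.488, H_out = 14.960 kJ/mol
  T = 327.5 K: K = (3.776, 0.343), RR gives ψ = 0.405, H_out = 11.510 kJ/mol
  T = 322.1 K: K = (3.551, 0.318), RR gives ψ = 0.364, H_out = 9.686 kJ/mol
  T = 319.5 K: K = (3.445, 0.307), RR gives ψ = 0.344, H_out = 8.784 kJ/mol
  T = 320.8 K: K = (3.497, 0.312), RR gives ψ = 0.354, H_out = 9.238 kJ/mol
Linear interpolation between T = 319.5 (H_out = 8.784) and T = 320.8 (H_out = 9.238) on hF = 9.01 gives T ≈ 320.1 K, at which ψ = 0.35.

T = 320.1 K, V/F = 0.35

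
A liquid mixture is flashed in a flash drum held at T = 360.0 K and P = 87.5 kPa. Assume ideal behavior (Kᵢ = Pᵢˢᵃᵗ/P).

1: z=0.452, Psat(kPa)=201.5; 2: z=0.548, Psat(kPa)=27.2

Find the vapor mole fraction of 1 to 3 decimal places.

Raoult's law: Kᵢ = Pᵢˢᵃᵗ/P = Pᵢˢᵃᵗ/87.5.
  K_1 = 201.5/87.5 = 2.30286, K_2 = 27.2/87.5 = 0.31086
Iterate (Newton) starting at ψ = 0.53:
  ψ = 0.530: g = -0.2466, g' = -0.914 → ψ = 0.260
  ψ = 0.260: g = -0.0205, g' = -0.814 → ψ = 0.235
Converged at ψ = 0.235.
Compositions from xᵢ = zᵢ/(1+ψ(Kᵢ−1)), yᵢ = Kᵢxᵢ:
  1: x = 0.346, y = 0.797
  2: x = 0.654, y = 0.203

y_1 = 0.797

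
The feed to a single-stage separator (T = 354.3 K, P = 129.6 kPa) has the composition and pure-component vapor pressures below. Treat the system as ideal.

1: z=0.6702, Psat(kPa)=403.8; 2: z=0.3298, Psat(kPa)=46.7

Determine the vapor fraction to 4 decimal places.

Raoult's law: Kᵢ = Pᵢˢᵃᵗ/P = Pᵢˢᵃᵗ/129.6.
  K_1 = 403.8/129.6 = 3.115741, K_2 = 46.7/129.6 = 0.360340
Material balance + equilibrium reduce to Σ zᵢ(Kᵢ−1)/(1+ψ(Kᵢ−1)) = 0.
Feasibility: ΣzᵢKᵢ = 2.2070, Σzᵢ/Kᵢ = 1.1303 — both > 1, two phases present.
Binary case is linear: z₁(K₁−1)(1+ψ(K₂−1)) + z₂(K₂−1)(1+ψ(K₁−1)) = 0
⇒ ψ = [z₁(K₁−1)+z₂(K₂−1)] / [−(K₁−1)(K₂−1)] = 1.20701/1.35336 = 0.8919

ψ = 0.8919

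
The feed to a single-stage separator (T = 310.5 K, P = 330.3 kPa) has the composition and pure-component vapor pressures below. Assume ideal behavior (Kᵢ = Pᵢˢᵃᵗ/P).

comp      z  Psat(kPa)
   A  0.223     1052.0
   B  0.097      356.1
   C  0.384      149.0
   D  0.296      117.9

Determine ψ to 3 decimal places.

ψ = 0.081

Raoult's law: Kᵢ = Pᵢˢᵃᵗ/P = Pᵢˢᵃᵗ/330.3.
  K_A = 1052.0/330.3 = 3.18498, K_B = 356.1/330.3 = 1.07811, K_C = 149.0/330.3 = 0.45111, K_D = 117.9/330.3 = 0.35695
Let ψ = V/F and solve Σ zᵢ(Kᵢ−1)/(1+ψ(Kᵢ−1)) = 0.
g(0) = ΣzᵢKᵢ − 1 = 0.094 and g(1) = 1 − Σzᵢ/Kᵢ = -0.840, so a root lies in (0, 1).
Newton–Raphson from ψ = 0.55:
  ψ = 0.550: g = -0.3679, g' = -0.751 → ψ = 0.060
  ψ = 0.060: g = 0.0225, g' = -1.089 → ψ = 0.081
Converged at ψ = 0.081.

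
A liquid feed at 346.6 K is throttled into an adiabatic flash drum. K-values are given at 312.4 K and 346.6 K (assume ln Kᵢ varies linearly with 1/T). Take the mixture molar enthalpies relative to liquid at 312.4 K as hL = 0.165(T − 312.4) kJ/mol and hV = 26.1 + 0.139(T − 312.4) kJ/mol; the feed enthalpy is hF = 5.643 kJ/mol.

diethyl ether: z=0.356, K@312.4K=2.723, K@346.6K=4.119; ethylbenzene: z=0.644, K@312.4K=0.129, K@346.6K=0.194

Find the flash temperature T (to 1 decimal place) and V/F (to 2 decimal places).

Adiabatic flash: solve Rachford–Rice at each trial T, then check hF = ψ·hV(T) + (1−ψ)·hL(T).
  T = 312.4 K: K = (2.723, 0.129), RR gives ψ = 0.035, H_out = 0.912 kJ/mol
  T = 346.6 K: K = (4.119, 0.194), RR gives ψ = 0.235, H_out = 11.573 kJ/mol
  T = 329.5 K: K = (3.385, 0.160), RR gives ψ = 0.154, H_out = 6.766 kJ/mol
  T = 320.9 K: K = (3.043, 0.144), RR gives ψ = 0.101, H_out = 4.007 kJ/mol
  T = 325.2 K: K = (3.212, 0.152), RR gives ψ = 0.129, H_out = 5.424 kJ/mol
  T = 327.4 K: K = (3.300, 0.156), RR gives ψ = 0.142, H_out = 6.119 kJ/mol
Linear interpolation between T = 325.2 (H_out = 5.424) and T = 327.4 (H_out = 6.119) on hF = 5.643 gives T ≈ 325.9 K, at which ψ = 0.13.

T = 325.9 K, V/F = 0.13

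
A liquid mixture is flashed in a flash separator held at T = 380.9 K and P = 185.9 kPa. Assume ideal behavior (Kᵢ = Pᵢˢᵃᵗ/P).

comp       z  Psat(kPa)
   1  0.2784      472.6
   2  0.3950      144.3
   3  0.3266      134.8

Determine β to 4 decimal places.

Raoult's law: Kᵢ = Pᵢˢᵃᵗ/P = Pᵢˢᵃᵗ/185.9.
  K_1 = 472.6/185.9 = 2.542227, K_2 = 144.3/185.9 = 0.776224, K_3 = 134.8/185.9 = 0.725121
Let β = V/F and solve Σ zᵢ(Kᵢ−1)/(1+β(Kᵢ−1)) = 0.
Check two-phase: ΣzᵢKᵢ = 1.2512 > 1 and Σzᵢ/Kᵢ = 1.0688 > 1, so g(0) = 0.2512 > 0 and g(1) = -0.0688 < 0.
Newton–Raphson from β = 0.32:
  β = 0.3200: g = 0.09384, g' = -0.3495 → β = 0.5885
  β = 0.5885: g = 0.01618, g' = -0.2433 → β = 0.6550
  β = 0.6550: g = 0.00053, g' = -0.2277 → β = 0.6573
Converged at β = 0.6573.

β = 0.6573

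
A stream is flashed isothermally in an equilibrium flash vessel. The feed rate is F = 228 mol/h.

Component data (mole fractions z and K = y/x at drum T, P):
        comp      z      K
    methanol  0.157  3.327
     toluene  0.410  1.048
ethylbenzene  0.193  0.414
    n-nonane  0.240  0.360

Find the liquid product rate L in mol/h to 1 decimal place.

Let ψ = V/F and solve Σ zᵢ(Kᵢ−1)/(1+ψ(Kᵢ−1)) = 0.
Feasibility: ΣzᵢKᵢ = 1.118, Σzᵢ/Kᵢ = 1.571 — both > 1, two phases present.
Newton iteration, ψ⁰ = 0.5:
  ψ = 0.500: g = -0.1978, g' = -0.528 → ψ = 0.125
  ψ = 0.125: g = 0.0134, g' = -0.704 → ψ = 0.144
  ψ = 0.144: g = 0.0003, g' = -0.676 → ψ = 0.145
Converged at ψ = 0.145.
Then V = ψ·F = 0.1447·228 = 33.0 mol/h and L = F − V = 195.0 mol/h.

L = 195.0 mol/h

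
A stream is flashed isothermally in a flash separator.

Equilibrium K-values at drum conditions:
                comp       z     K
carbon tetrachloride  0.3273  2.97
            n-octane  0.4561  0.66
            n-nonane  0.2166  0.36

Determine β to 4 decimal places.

Material balance + equilibrium reduce to Σ zᵢ(Kᵢ−1)/(1+β(Kᵢ−1)) = 0.
g(0) = ΣzᵢKᵢ − 1 = 0.3511 and g(1) = 1 − Σzᵢ/Kᵢ = -0.4029, so a root lies in (0, 1).
Newton iteration, β⁰ = 0.46:
  β = 0.4600: g = -0.04203, g' = -0.6019 → β = 0.3902
  β = 0.3902: g = 0.00102, g' = -0.6338 → β = 0.3918
Converged at β = 0.3918.

β = 0.3918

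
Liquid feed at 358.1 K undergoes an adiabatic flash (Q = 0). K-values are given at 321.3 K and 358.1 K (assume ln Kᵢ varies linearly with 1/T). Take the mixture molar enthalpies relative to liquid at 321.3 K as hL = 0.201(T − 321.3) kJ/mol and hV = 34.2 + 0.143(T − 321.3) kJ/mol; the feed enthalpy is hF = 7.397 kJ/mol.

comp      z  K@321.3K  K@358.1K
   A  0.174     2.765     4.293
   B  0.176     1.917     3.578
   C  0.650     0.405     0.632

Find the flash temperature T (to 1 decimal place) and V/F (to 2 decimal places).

T = 326.5 K, V/F = 0.19

Adiabatic flash: solve Rachford–Rice at each trial T, then check hF = ψ·hV(T) + (1−ψ)·hL(T).
  T = 321.3 K: K = (2.765, 1.917, 0.405), RR gives ψ = 0.097, H_out = 3.317 kJ/mol
  T = 358.1 K: K = (4.293, 3.578, 0.632), RR gives ψ = 0.727, H_out = 30.716 kJ/mol
  T = 339.7 K: K = (3.487, 2.664, 0.512), RR gives ψ = 0.398, H_out = 16.886 kJ/mol
  T = 330.5 K: K = (3.115, 2.270, 0.457), RR gives ψ = 0.253, H_out = 10.350 kJ/mol
  T = 325.9 K: K = (2.937, 2.089, 0.431), RR gives ψ = 0.177, H_out = 6.931 kJ/mol
  T = 328.2 K: K = (3.025, 2.178, 0.444), RR gives ψ = 0.215, H_out = 8.660 kJ/mol
Linear interpolation between T = 325.9 (H_out = 6.931) and T = 328.2 (H_out = 8.660) on hF = 7.397 gives T ≈ 326.5 K, at which ψ = 0.19.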